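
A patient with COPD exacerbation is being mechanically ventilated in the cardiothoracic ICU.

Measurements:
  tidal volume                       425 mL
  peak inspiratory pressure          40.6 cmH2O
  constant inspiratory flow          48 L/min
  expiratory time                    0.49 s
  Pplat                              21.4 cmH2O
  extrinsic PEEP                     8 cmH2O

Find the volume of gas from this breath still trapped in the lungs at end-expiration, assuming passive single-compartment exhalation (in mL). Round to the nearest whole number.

223

Flow: 48 L/min ÷ 60 = 0.8 L/s.
R = (PIP − Pplat)/V̇ = (40.6 − 21.4) / 0.8 = 19.2/0.8 = 24.0 cmH2O·s/L.
C = Vt/(Pplat − PEEP) = 425.0 / (21.4 − 8) = 425.0/13.4 = 31.716 mL/cmH2O.
τ = R × C = 24.0 × 0.03172 L/cmH2O = 0.7613 s.
Fraction remaining = e^(−Te/τ) = e^(−0.49/0.7613) = 0.5254.
Trapped volume = 425.0 × 0.5254 = 223.3 mL.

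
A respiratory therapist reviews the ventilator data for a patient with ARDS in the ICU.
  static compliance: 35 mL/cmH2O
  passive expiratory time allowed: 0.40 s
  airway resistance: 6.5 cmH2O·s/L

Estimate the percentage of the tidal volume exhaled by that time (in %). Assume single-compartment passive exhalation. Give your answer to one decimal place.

82.8

τ = R × C = 6.5 × 35 mL/cmH2O = 6.5 × 0.035 L/cmH2O = 0.2275 s.
Passive exhalation: V(t)/V₀ = e^(−t/τ) = e^(−0.40/0.2275) = 0.1723.
Fraction exhaled = 1 − 0.1723 = 0.8277 → 82.77%.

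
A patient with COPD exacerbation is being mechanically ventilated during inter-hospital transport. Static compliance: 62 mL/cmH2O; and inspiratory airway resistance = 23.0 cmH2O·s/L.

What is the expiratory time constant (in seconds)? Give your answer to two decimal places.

τ = R × C = 23.0 × 62 mL/cmH2O = 23.0 × 0.062 L/cmH2O = 1.426 s.

1.43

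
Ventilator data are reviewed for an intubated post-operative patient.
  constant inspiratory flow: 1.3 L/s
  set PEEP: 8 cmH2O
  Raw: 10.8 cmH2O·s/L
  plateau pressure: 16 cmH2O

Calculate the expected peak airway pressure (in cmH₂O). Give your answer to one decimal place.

30.0

PIP = Pplat + Raw × flow = 16 + 10.8 × 1.3 = 16 + 14.04 = 30.04 cmH2O.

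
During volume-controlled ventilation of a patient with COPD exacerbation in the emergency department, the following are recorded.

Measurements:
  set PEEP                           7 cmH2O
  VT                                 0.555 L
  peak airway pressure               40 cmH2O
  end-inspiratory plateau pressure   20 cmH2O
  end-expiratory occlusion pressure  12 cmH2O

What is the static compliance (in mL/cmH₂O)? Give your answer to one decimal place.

69.4

End-expiratory occlusion gives total PEEP = 12 cmH2O (intrinsic PEEP = 12 − 7 = 5). Use total PEEP for the elastic gradient.
Cstat = Vt / (Pplat − PEEPtotal) = 555 / (20 − 12) = 555 / 8.0 = 69.375 mL/cmH2O.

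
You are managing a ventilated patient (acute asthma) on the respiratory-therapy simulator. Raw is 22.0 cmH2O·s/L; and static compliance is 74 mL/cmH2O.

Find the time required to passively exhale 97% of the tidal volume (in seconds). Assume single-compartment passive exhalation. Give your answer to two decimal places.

5.71

τ = R × C = 22.0 × 74 mL/cmH2O = 22.0 × 0.074 L/cmH2O = 1.628 s.
Exhaled fraction f = 1 − e^(−t/τ) → t = −τ·ln(1 − f) = −1.628·ln(0.03) = 5.709 s.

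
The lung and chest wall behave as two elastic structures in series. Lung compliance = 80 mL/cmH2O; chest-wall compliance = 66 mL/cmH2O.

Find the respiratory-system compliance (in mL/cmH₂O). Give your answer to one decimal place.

36.2

Lung and chest wall are elastances in series: 1/Crs = 1/CL + 1/Ccw.
1/Crs = 1/80 + 1/66 = 0.02765.
Crs = 36.166 mL/cmH2O.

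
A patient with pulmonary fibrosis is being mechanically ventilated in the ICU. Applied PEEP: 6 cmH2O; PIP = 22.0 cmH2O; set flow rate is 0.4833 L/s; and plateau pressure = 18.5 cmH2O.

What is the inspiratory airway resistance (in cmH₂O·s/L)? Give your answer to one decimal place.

Raw = (PIP − Pplat) / flow = (22.0 − 18.5) / 0.4833 = 3.5 / 0.4833 = 7.242 cmH2O·s/L.

7.2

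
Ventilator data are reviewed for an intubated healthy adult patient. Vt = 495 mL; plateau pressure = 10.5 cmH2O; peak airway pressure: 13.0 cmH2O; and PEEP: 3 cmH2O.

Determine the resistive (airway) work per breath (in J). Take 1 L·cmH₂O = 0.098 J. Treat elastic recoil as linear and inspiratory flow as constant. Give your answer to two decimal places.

With constant inspiratory flow the resistive pressure is constant at PIP − Pplat = 13.0 − 10.5 = 2.5 cmH2O, so resistive work = 2.5 × 0.495 = 1.238 L·cmH2O.
× 0.098 J/(L·cmH2O) → 0.1213 J.

0.12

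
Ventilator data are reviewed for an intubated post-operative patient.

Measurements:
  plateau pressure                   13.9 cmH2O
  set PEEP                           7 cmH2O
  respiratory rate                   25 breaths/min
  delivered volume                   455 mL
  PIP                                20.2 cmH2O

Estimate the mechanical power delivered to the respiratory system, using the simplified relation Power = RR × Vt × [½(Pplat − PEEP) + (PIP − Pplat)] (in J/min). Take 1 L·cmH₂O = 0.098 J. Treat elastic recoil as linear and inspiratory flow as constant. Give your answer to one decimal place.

10.9

Per-breath work = Vt × [½(Pplat−PEEP) + (PIP−Pplat)] = 0.455 × [0.5×6.9 + 6.3] = 0.455 × 9.75 = 4.436 L·cmH2O.
Power = 25 × 4.436 = 110.9 L·cmH2O/min.
× 0.098 J/(L·cmH2O) → 10.868 J/min.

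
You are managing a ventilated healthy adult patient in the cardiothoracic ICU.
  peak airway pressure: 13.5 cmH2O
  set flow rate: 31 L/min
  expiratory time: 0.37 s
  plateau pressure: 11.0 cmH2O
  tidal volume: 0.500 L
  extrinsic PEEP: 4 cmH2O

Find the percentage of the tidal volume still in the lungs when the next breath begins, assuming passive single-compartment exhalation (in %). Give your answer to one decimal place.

34.3

Flow: 31 L/min ÷ 60 = 0.5167 L/s.
R = (PIP − Pplat)/V̇ = (13.5 − 11.0) / 0.5167 = 2.5/0.5167 = 4.838 cmH2O·s/L.
C = Vt/(Pplat − PEEP) = 500.0 / (11.0 − 4) = 500.0/7.0 = 71.429 mL/cmH2O.
τ = R × C = 4.838 × 0.07143 L/cmH2O = 0.3456 s.
Fraction remaining at end-expiration = e^(−Te/τ) = e^(−0.37/0.3456) = 0.3428 → 34.28%.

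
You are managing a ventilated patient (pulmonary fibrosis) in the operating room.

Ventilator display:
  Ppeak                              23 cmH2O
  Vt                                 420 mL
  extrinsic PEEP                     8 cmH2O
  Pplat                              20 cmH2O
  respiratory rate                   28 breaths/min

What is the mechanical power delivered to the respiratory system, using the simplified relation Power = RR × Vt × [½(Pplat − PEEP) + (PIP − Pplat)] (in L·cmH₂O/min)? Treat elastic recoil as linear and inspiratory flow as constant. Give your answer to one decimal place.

105.8

Per-breath work = Vt × [½(Pplat−PEEP) + (PIP−Pplat)] = 0.420 × [0.5×12.0 + 3.0] = 0.420 × 9.0 = 3.78 L·cmH2O.
Power = 28 × 3.78 = 105.84 L·cmH2O/min.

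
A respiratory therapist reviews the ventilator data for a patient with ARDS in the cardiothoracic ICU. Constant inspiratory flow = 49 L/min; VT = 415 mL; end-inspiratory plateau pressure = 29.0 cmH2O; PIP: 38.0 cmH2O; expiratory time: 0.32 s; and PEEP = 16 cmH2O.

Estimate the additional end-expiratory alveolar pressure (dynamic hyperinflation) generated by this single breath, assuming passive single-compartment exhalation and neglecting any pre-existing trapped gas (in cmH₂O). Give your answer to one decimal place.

5.2

Flow: 49 L/min ÷ 60 = 0.8167 L/s.
R = (PIP − Pplat)/V̇ = (38.0 − 29.0) / 0.8167 = 9.0/0.8167 = 11.02 cmH2O·s/L.
C = Vt/(Pplat − PEEP) = 415.0 / (29.0 − 16) = 415.0/13.0 = 31.923 mL/cmH2O.
τ = R × C = 11.02 × 0.03192 L/cmH2O = 0.3518 s.
Fraction remaining = e^(−Te/τ) = e^(−0.32/0.3518) = 0.4027; trapped volume = 415.0 × 0.4027 = 167.12 mL.
Additional alveolar pressure from trapping ≈ V_trapped / C = 167.12 / 31.923 = 5.235 cmH2O.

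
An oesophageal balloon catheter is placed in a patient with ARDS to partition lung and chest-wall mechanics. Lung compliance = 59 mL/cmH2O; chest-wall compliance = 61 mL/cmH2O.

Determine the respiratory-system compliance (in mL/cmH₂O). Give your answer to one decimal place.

Lung and chest wall are elastances in series: 1/Crs = 1/CL + 1/Ccw.
1/Crs = 1/59 + 1/61 = 0.03334.
Crs = 29.994 mL/cmH2O.

30.0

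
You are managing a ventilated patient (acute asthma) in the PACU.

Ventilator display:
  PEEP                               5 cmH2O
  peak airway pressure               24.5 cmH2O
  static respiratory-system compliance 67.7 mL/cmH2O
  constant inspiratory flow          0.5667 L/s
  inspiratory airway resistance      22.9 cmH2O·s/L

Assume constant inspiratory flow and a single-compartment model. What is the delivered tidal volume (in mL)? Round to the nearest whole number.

442

Equation of motion (constant flow): PIP = Vt/C + R·V̇ + PEEP.
Vt/C = PIP − R·V̇ − PEEP = 24.5 − 12.977 − 5 = 6.523 cmH2O.
Vt = C × 6.523 = 67.7 × 6.523 = 441.61 mL.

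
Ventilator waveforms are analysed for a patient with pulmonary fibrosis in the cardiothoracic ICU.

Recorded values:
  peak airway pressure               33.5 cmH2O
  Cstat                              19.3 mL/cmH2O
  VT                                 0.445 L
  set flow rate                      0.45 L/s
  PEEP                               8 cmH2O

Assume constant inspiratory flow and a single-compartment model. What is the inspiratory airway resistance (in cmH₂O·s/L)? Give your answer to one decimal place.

Equation of motion (constant flow): PIP = Vt/C + R·V̇ + PEEP.
R·V̇ = PIP − Vt/C − PEEP = 33.5 − 445/19.3 − 8 = 33.5 − 23.057 − 8 = 2.443 cmH2O.
R = 2.443 / 0.45 = 5.429 cmH2O·s/L.

5.4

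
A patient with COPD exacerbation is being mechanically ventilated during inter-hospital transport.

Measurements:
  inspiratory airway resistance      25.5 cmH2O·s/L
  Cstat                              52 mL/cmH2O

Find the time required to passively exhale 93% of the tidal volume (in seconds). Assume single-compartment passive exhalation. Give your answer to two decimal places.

τ = R × C = 25.5 × 52 mL/cmH2O = 25.5 × 0.052 L/cmH2O = 1.326 s.
Exhaled fraction f = 1 − e^(−t/τ) → t = −τ·ln(1 − f) = −1.326·ln(0.07) = 3.526 s.

3.53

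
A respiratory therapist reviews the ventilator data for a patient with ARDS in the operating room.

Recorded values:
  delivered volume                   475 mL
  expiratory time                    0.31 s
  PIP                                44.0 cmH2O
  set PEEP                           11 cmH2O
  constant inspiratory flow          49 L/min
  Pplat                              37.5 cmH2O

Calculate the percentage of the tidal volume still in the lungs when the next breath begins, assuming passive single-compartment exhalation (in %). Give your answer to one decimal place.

Flow: 49 L/min ÷ 60 = 0.8167 L/s.
R = (PIP − Pplat)/V̇ = (44.0 − 37.5) / 0.8167 = 6.5/0.8167 = 7.959 cmH2O·s/L.
C = Vt/(Pplat − PEEP) = 475.0 / (37.5 − 11) = 475.0/26.5 = 17.925 mL/cmH2O.
τ = R × C = 7.959 × 0.01793 L/cmH2O = 0.1427 s.
Fraction remaining at end-expiration = e^(−Te/τ) = e^(−0.31/0.1427) = 0.1139 → 11.39%.

11.4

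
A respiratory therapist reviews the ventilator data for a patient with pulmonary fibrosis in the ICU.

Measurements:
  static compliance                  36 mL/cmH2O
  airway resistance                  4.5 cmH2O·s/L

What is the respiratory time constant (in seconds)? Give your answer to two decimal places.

0.16

τ = R × C = 4.5 × 36 mL/cmH2O = 4.5 × 0.036 L/cmH2O = 0.162 s.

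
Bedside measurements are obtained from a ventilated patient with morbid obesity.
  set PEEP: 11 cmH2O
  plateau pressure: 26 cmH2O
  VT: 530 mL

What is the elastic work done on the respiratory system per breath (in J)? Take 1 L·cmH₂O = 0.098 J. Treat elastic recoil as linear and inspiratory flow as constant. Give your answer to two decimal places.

0.39

Elastic work ≈ ½ × (Pplat − PEEP) × Vt = 0.5 × (26 − 11) × 0.530 L = 0.5 × 15.0 × 0.530 = 3.975 L·cmH2O.
× 0.098 J/(L·cmH2O) → 0.3896 J.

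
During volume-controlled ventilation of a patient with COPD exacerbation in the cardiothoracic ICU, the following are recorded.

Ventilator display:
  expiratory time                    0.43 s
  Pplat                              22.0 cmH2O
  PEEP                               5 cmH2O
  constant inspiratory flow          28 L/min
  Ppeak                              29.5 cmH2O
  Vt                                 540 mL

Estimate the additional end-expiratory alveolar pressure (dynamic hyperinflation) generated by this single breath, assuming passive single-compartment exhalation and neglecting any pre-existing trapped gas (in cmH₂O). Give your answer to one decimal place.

7.3

Flow: 28 L/min ÷ 60 = 0.4667 L/s.
R = (PIP − Pplat)/V̇ = (29.5 − 22.0) / 0.4667 = 7.5/0.4667 = 16.07 cmH2O·s/L.
C = Vt/(Pplat − PEEP) = 540.0 / (22.0 − 5) = 540.0/17.0 = 31.765 mL/cmH2O.
τ = R × C = 16.07 × 0.03177 L/cmH2O = 0.5105 s.
Fraction remaining = e^(−Te/τ) = e^(−0.43/0.5105) = 0.4307; trapped volume = 540.0 × 0.4307 = 232.58 mL.
Additional alveolar pressure from trapping ≈ V_trapped / C = 232.58 / 31.765 = 7.322 cmH2O.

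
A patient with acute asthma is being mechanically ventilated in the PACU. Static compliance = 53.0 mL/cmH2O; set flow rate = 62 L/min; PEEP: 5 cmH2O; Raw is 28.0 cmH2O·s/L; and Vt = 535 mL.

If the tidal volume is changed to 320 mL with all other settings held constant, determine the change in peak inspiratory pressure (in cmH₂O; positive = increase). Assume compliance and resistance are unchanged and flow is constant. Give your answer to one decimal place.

-4.1

PIP = Vt/C + R·V̇ + PEEP (constant-flow equation of motion).
Only the elastic term changes: ΔPIP = ΔVt / C = (320 − 535) / 53.0 = -4.057 cmH2O.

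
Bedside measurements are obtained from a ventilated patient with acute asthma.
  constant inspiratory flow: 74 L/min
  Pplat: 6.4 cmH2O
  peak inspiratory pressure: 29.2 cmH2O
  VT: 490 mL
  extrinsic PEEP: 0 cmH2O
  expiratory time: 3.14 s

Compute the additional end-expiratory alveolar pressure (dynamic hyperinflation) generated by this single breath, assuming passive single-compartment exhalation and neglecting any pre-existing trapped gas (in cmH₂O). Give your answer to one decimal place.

Flow: 74 L/min ÷ 60 = 1.2333 L/s.
R = (PIP − Pplat)/V̇ = (29.2 − 6.4) / 1.2333 = 22.8/1.2333 = 18.487 cmH2O·s/L.
C = Vt/(Pplat − PEEP) = 490.0 / (6.4 − 0) = 490.0/6.4 = 76.563 mL/cmH2O.
τ = R × C = 18.487 × 0.07656 L/cmH2O = 1.415 s.
Fraction remaining = e^(−Te/τ) = e^(−3.14/1.415) = 0.1087; trapped volume = 490.0 × 0.1087 = 53.263 mL.
Additional alveolar pressure from trapping ≈ V_trapped / C = 53.263 / 76.563 = 0.6957 cmH2O.

0.7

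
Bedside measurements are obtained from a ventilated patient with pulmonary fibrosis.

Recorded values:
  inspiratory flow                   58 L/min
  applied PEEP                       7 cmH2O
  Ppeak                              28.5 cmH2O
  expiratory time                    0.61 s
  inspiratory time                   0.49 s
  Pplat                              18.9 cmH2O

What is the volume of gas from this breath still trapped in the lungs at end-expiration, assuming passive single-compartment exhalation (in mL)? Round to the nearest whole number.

Flow: 58 L/min ÷ 60 = 0.9667 L/s.
Vt = flow × Ti = 0.9667 L/s × 0.49 s × 1000 mL/L = 473.68 mL.
R = (PIP − Pplat)/V̇ = (28.5 − 18.9) / 0.9667 = 9.6/0.9667 = 9.931 cmH2O·s/L.
C = Vt/(Pplat − PEEP) = 473.68 / (18.9 − 7) = 473.68/11.9 = 39.805 mL/cmH2O.
τ = R × C = 9.931 × 0.03981 L/cmH2O = 0.3954 s.
Fraction remaining = e^(−Te/τ) = e^(−0.61/0.3954) = 0.2138.
Trapped volume = 473.68 × 0.2138 = 101.27 mL.

101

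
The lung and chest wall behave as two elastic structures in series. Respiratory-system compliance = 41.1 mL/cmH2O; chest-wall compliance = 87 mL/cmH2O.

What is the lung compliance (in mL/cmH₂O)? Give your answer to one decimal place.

77.9

1/CL = 1/Crs − 1/Ccw.
1/CL = 1/41.1 − 1/87 = 0.01284.
CL = 77.882 mL/cmH2O.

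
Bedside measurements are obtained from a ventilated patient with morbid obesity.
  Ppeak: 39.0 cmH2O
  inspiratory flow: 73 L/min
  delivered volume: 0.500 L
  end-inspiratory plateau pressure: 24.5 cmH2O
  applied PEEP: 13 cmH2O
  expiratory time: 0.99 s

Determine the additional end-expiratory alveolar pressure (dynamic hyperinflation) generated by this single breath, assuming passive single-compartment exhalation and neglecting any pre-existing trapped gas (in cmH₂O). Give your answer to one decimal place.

Flow: 73 L/min ÷ 60 = 1.2167 L/s.
R = (PIP − Pplat)/V̇ = (39.0 − 24.5) / 1.2167 = 14.5/1.2167 = 11.917 cmH2O·s/L.
C = Vt/(Pplat − PEEP) = 500.0 / (24.5 − 13) = 500.0/11.5 = 43.478 mL/cmH2O.
τ = R × C = 11.917 × 0.04348 L/cmH2O = 0.5182 s.
Fraction remaining = e^(−Te/τ) = e^(−0.99/0.5182) = 0.148; trapped volume = 500.0 × 0.148 = 74.0 mL.
Additional alveolar pressure from trapping ≈ V_trapped / C = 74.0 / 43.478 = 1.702 cmH2O.

1.7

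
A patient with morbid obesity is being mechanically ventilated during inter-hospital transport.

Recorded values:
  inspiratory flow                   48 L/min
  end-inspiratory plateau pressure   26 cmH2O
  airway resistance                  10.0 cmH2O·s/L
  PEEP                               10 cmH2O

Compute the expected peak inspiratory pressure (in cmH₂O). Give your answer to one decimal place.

Flow: 48 L/min ÷ 60 = 0.8 L/s.
PIP = Pplat + Raw × flow = 26 + 10.0 × 0.8 = 26 + 8.0 = 34.0 cmH2O.

34.0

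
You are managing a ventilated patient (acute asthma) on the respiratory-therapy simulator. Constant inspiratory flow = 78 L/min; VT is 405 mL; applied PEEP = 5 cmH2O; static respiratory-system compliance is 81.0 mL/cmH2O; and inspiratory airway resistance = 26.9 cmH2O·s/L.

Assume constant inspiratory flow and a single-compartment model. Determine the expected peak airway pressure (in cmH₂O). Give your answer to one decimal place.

45.0

Flow: 78 L/min ÷ 60 = 1.3 L/s.
Equation of motion (constant flow): PIP = Vt/C + R·V̇ + PEEP.
PIP = 405/81.0 + 26.9×1.3 + 5 = 5.0 + 34.97 + 5 = 44.97 cmH2O.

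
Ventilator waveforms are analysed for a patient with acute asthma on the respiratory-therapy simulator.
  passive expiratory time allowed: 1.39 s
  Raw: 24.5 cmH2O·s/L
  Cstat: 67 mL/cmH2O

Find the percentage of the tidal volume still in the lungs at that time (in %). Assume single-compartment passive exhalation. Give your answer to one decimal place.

τ = R × C = 24.5 × 67 mL/cmH2O = 24.5 × 0.067 L/cmH2O = 1.642 s.
Passive exhalation: V(t)/V₀ = e^(−t/τ) = e^(−1.39/1.642) = 0.4289.
Fraction remaining = 0.4289 → 42.89%.

42.9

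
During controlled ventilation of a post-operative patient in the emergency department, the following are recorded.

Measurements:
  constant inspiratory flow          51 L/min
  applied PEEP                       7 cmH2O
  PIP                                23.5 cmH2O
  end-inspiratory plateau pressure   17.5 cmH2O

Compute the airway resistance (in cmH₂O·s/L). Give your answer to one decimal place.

Flow: 51 L/min ÷ 60 = 0.85 L/s.
Raw = (PIP − Pplat) / flow = (23.5 − 17.5) / 0.85 = 6.0 / 0.85 = 7.059 cmH2O·s/L.

7.1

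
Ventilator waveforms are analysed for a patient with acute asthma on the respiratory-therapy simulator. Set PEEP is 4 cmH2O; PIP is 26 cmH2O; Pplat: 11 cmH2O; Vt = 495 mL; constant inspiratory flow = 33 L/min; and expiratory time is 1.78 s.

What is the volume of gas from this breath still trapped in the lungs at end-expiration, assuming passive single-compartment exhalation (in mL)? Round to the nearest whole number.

Flow: 33 L/min ÷ 60 = 0.55 L/s.
R = (PIP − Pplat)/V̇ = (26 − 11) / 0.55 = 15.0/0.55 = 27.273 cmH2O·s/L.
C = Vt/(Pplat − PEEP) = 495.0 / (11 − 4) = 495.0/7.0 = 70.714 mL/cmH2O.
τ = R × C = 27.273 × 0.07071 L/cmH2O = 1.928 s.
Fraction remaining = e^(−Te/τ) = e^(−1.78/1.928) = 0.3972.
Trapped volume = 495.0 × 0.3972 = 196.61 mL.

197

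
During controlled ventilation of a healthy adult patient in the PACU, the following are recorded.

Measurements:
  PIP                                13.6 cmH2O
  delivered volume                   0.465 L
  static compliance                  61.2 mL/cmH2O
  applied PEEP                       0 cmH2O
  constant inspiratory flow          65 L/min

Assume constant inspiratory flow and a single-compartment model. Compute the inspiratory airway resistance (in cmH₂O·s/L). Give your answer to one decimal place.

5.5

Flow: 65 L/min ÷ 60 = 1.0833 L/s.
Equation of motion (constant flow): PIP = Vt/C + R·V̇ + PEEP.
R·V̇ = PIP − Vt/C − PEEP = 13.6 − 465/61.2 − 0 = 13.6 − 7.598 − 0 = 6.002 cmH2O.
R = 6.002 / 1.0833 = 5.54 cmH2O·s/L.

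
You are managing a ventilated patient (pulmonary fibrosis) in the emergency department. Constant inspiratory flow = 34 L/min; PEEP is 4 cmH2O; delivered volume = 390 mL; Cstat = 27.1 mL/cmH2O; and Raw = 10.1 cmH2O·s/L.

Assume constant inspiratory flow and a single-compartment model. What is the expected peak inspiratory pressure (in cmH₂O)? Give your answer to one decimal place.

Flow: 34 L/min ÷ 60 = 0.5667 L/s.
Equation of motion (constant flow): PIP = Vt/C + R·V̇ + PEEP.
PIP = 390/27.1 + 10.1×0.5667 + 4 = 14.391 + 5.724 + 4 = 24.115 cmH2O.

24.1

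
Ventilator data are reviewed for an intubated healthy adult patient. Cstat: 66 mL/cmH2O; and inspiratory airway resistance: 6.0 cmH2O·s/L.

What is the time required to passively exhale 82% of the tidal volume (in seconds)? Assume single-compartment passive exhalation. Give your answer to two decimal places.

τ = R × C = 6.0 × 66 mL/cmH2O = 6.0 × 0.066 L/cmH2O = 0.396 s.
Exhaled fraction f = 1 − e^(−t/τ) → t = −τ·ln(1 − f) = −0.396·ln(0.18) = 0.6791 s.

0.68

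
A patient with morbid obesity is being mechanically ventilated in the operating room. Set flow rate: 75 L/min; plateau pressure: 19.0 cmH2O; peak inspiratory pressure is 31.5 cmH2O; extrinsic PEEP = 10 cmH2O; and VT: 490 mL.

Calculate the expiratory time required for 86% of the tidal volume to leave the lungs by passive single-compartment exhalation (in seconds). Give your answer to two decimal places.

Flow: 75 L/min ÷ 60 = 1.25 L/s.
R = (PIP − Pplat)/V̇ = (31.5 − 19.0) / 1.25 = 12.5/1.25 = 10.0 cmH2O·s/L.
C = Vt/(Pplat − PEEP) = 490.0 / (19.0 − 10) = 490.0/9.0 = 54.444 mL/cmH2O.
τ = R × C = 10.0 × 0.05444 L/cmH2O = 0.5444 s.
t = −τ·ln(1 − 0.86) = −0.5444·ln(0.14) = 1.07 s.

1.07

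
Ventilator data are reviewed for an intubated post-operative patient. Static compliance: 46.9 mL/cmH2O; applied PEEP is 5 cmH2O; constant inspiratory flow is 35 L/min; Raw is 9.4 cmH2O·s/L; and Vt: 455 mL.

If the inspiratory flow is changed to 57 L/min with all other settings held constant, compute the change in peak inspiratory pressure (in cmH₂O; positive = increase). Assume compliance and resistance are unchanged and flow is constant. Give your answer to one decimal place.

Flow: 35 L/min ÷ 60 = 0.5833 L/s.
New flow: 57 L/min ÷ 60 = 0.95 L/s.
PIP = Vt/C + R·V̇ + PEEP (constant-flow equation of motion).
Only the resistive term changes: ΔPIP = R × ΔV̇ = 9.4 × (0.95 − 0.5833) = 9.4 × 0.3667 = 3.447 cmH2O.

3.4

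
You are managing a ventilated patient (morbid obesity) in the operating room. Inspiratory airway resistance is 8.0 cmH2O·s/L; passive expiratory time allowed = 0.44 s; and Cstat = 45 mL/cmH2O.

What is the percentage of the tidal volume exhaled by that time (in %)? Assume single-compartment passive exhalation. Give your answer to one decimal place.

70.5

τ = R × C = 8.0 × 45 mL/cmH2O = 8.0 × 0.045 L/cmH2O = 0.36 s.
Passive exhalation: V(t)/V₀ = e^(−t/τ) = e^(−0.44/0.36) = 0.2946.
Fraction exhaled = 1 − 0.2946 = 0.7054 → 70.54%.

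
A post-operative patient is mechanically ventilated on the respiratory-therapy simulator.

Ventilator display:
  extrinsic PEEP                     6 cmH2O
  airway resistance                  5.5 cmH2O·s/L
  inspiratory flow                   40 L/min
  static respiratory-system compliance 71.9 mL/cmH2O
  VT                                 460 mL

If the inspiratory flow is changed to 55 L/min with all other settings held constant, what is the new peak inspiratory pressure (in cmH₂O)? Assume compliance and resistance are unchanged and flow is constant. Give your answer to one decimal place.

17.4

Flow: 40 L/min ÷ 60 = 0.6667 L/s.
New flow: 55 L/min ÷ 60 = 0.9167 L/s.
PIP = Vt/C + R·V̇ + PEEP (constant-flow equation of motion).
Only the resistive term changes: ΔPIP = R × ΔV̇ = 5.5 × (0.9167 − 0.6667) = 5.5 × 0.25 = 1.375 cmH2O.
Original PIP = 460/71.9 + 5.5×0.6667 + 6 = 16.065 cmH2O; new PIP = 16.065 + (1.375) = 17.44 cmH2O.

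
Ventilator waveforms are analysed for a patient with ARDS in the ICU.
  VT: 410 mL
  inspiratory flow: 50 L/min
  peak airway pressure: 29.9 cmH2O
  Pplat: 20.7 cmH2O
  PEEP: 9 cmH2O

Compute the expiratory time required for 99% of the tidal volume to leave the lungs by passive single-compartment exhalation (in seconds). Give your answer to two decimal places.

1.78

Flow: 50 L/min ÷ 60 = 0.8333 L/s.
R = (PIP − Pplat)/V̇ = (29.9 − 20.7) / 0.8333 = 9.2/0.8333 = 11.04 cmH2O·s/L.
C = Vt/(Pplat − PEEP) = 410.0 / (20.7 − 9) = 410.0/11.7 = 35.043 mL/cmH2O.
τ = R × C = 11.04 × 0.03504 L/cmH2O = 0.3868 s.
t = −τ·ln(1 − 0.99) = −0.3868·ln(0.01) = 1.781 s.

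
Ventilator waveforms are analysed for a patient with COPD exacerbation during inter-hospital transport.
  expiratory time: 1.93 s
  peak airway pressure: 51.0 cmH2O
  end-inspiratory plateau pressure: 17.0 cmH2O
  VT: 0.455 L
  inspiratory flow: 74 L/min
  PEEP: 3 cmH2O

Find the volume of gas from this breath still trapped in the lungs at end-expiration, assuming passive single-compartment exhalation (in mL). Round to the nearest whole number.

Flow: 74 L/min ÷ 60 = 1.2333 L/s.
R = (PIP − Pplat)/V̇ = (51.0 − 17.0) / 1.2333 = 34.0/1.2333 = 27.568 cmH2O·s/L.
C = Vt/(Pplat − PEEP) = 455.0 / (17.0 − 3) = 455.0/14.0 = 32.5 mL/cmH2O.
τ = R × C = 27.568 × 0.0325 L/cmH2O = 0.896 s.
Fraction remaining = e^(−Te/τ) = e^(−1.93/0.896) = 0.116.
Trapped volume = 455.0 × 0.116 = 52.78 mL.

53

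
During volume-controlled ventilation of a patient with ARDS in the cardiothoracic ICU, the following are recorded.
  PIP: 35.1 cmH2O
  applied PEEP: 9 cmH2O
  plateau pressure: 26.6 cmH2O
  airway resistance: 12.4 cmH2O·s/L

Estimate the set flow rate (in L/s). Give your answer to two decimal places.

flow = (PIP − Pplat) / Raw = 8.5 / 12.4 = 0.6855 L/s.

0.69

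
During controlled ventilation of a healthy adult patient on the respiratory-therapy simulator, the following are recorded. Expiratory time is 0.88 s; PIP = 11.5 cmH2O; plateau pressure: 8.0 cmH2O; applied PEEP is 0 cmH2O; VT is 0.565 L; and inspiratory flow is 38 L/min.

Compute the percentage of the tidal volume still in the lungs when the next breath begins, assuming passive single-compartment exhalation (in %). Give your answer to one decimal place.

10.5

Flow: 38 L/min ÷ 60 = 0.6333 L/s.
R = (PIP − Pplat)/V̇ = (11.5 − 8.0) / 0.6333 = 3.5/0.6333 = 5.527 cmH2O·s/L.
C = Vt/(Pplat − PEEP) = 565.0 / (8.0 − 0) = 565.0/8.0 = 70.625 mL/cmH2O.
τ = R × C = 5.527 × 0.07063 L/cmH2O = 0.3904 s.
Fraction remaining at end-expiration = e^(−Te/τ) = e^(−0.88/0.3904) = 0.105 → 10.5%.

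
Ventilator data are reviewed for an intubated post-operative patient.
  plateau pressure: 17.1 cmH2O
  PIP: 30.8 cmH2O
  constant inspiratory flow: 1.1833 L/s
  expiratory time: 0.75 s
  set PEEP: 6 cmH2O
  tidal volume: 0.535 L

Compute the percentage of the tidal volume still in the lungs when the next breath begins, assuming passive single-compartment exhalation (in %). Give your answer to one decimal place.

R = (PIP − Pplat)/V̇ = (30.8 − 17.1) / 1.1833 = 13.7/1.1833 = 11.578 cmH2O·s/L.
C = Vt/(Pplat − PEEP) = 535.0 / (17.1 − 6) = 535.0/11.1 = 48.198 mL/cmH2O.
τ = R × C = 11.578 × 0.0482 L/cmH2O = 0.5581 s.
Fraction remaining at end-expiration = e^(−Te/τ) = e^(−0.75/0.5581) = 0.2608 → 26.08%.

26.1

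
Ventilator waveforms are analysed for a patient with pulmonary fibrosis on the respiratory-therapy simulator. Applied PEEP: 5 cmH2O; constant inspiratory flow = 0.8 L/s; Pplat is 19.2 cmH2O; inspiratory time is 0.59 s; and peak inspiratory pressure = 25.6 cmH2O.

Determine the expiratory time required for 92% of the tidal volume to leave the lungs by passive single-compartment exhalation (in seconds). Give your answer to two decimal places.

Vt = flow × Ti = 0.8 L/s × 0.59 s × 1000 mL/L = 472.0 mL.
R = (PIP − Pplat)/V̇ = (25.6 − 19.2) / 0.8 = 6.4/0.8 = 8.0 cmH2O·s/L.
C = Vt/(Pplat − PEEP) = 472.0 / (19.2 − 5) = 472.0/14.2 = 33.239 mL/cmH2O.
τ = R × C = 8.0 × 0.03324 L/cmH2O = 0.2659 s.
t = −τ·ln(1 − 0.92) = −0.2659·ln(0.08) = 0.6716 s.

0.67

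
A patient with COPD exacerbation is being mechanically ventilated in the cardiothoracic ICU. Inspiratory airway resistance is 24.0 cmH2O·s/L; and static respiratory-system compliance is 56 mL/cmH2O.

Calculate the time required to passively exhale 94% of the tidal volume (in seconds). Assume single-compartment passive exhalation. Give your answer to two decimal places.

3.78

τ = R × C = 24.0 × 56 mL/cmH2O = 24.0 × 0.056 L/cmH2O = 1.344 s.
Exhaled fraction f = 1 − e^(−t/τ) → t = −τ·ln(1 − f) = −1.344·ln(0.06) = 3.781 s.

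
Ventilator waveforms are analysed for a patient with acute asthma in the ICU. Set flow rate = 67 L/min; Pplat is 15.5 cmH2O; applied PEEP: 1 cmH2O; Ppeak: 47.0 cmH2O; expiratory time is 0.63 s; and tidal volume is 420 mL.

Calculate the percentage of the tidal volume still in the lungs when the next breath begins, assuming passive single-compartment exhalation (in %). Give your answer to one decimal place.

Flow: 67 L/min ÷ 60 = 1.1167 L/s.
R = (PIP − Pplat)/V̇ = (47.0 − 15.5) / 1.1167 = 31.5/1.1167 = 28.208 cmH2O·s/L.
C = Vt/(Pplat − PEEP) = 420.0 / (15.5 − 1) = 420.0/14.5 = 28.966 mL/cmH2O.
τ = R × C = 28.208 × 0.02897 L/cmH2O = 0.8172 s.
Fraction remaining at end-expiration = e^(−Te/τ) = e^(−0.63/0.8172) = 0.4626 → 46.26%.

46.3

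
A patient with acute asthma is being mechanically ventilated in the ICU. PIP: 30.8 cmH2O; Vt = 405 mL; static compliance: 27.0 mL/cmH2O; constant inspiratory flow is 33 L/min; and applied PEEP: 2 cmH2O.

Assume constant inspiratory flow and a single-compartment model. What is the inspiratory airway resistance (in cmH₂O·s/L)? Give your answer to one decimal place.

25.1

Flow: 33 L/min ÷ 60 = 0.55 L/s.
Equation of motion (constant flow): PIP = Vt/C + R·V̇ + PEEP.
R·V̇ = PIP − Vt/C − PEEP = 30.8 − 405/27.0 − 2 = 30.8 − 15.0 − 2 = 13.8 cmH2O.
R = 13.8 / 0.55 = 25.091 cmH2O·s/L.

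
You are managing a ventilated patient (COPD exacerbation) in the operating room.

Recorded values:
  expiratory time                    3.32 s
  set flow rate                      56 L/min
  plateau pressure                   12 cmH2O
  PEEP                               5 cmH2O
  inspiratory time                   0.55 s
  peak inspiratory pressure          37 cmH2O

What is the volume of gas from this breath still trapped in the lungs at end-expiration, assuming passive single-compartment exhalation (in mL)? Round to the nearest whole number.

Flow: 56 L/min ÷ 60 = 0.9333 L/s.
Vt = flow × Ti = 0.9333 L/s × 0.55 s × 1000 mL/L = 513.32 mL.
R = (PIP − Pplat)/V̇ = (37 − 12) / 0.9333 = 25.0/0.9333 = 26.787 cmH2O·s/L.
C = Vt/(Pplat − PEEP) = 513.32 / (12 − 5) = 513.32/7.0 = 73.331 mL/cmH2O.
τ = R × C = 26.787 × 0.07333 L/cmH2O = 1.964 s.
Fraction remaining = e^(−Te/τ) = e^(−3.32/1.964) = 0.1844.
Trapped volume = 513.32 × 0.1844 = 94.656 mL.

95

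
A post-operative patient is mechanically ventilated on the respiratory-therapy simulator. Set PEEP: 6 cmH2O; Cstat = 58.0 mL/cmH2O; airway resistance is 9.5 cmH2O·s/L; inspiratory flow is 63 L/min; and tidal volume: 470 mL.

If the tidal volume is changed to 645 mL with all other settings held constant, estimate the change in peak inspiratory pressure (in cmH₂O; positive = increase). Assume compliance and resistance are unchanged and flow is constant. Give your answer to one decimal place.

PIP = Vt/C + R·V̇ + PEEP (constant-flow equation of motion).
Only the elastic term changes: ΔPIP = ΔVt / C = (645 − 470) / 58.0 = 3.017 cmH2O.

3.0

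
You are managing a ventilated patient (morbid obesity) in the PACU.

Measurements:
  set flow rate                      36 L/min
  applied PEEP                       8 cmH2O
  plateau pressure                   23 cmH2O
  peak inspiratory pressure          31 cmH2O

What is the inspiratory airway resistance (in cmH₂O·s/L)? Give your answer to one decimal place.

13.3

Flow: 36 L/min ÷ 60 = 0.6 L/s.
Raw = (PIP − Pplat) / flow = (31 − 23) / 0.6 = 8.0 / 0.6 = 13.333 cmH2O·s/L.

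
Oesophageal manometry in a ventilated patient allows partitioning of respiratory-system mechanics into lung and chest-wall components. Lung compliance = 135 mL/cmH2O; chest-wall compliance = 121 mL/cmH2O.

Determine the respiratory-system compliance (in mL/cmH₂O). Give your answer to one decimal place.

Lung and chest wall are elastances in series: 1/Crs = 1/CL + 1/Ccw.
1/Crs = 1/135 + 1/121 = 0.01567.
Crs = 63.816 mL/cmH2O.

63.8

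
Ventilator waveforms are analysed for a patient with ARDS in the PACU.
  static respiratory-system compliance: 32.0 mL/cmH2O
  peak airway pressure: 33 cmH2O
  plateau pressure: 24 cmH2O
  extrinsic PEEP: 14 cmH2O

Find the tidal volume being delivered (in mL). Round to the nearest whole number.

320

Vt = Cstat × (Pplat − PEEP) = 32.0 × (24 − 14) = 32.0 × 10.0 = 320.0 mL.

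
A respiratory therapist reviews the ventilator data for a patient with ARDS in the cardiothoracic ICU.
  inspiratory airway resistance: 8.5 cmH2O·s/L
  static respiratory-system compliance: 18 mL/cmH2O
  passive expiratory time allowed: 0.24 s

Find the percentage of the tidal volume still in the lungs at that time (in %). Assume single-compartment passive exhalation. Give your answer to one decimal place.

τ = R × C = 8.5 × 18 mL/cmH2O = 8.5 × 0.018 L/cmH2O = 0.153 s.
Passive exhalation: V(t)/V₀ = e^(−t/τ) = e^(−0.24/0.153) = 0.2083.
Fraction remaining = 0.2083 → 20.83%.

20.8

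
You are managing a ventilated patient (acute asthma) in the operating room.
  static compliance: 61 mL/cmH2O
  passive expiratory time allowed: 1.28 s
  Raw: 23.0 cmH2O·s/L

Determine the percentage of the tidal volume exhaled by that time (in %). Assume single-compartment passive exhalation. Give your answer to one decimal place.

τ = R × C = 23.0 × 61 mL/cmH2O = 23.0 × 0.061 L/cmH2O = 1.403 s.
Passive exhalation: V(t)/V₀ = e^(−t/τ) = e^(−1.28/1.403) = 0.4016.
Fraction exhaled = 1 − 0.4016 = 0.5984 → 59.84%.

59.8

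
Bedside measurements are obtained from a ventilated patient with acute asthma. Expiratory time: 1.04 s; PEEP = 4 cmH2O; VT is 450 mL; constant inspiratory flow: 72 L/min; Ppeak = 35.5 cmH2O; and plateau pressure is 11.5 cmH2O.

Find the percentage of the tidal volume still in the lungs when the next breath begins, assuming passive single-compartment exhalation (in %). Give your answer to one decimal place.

42.0

Flow: 72 L/min ÷ 60 = 1.2 L/s.
R = (PIP − Pplat)/V̇ = (35.5 − 11.5) / 1.2 = 24.0/1.2 = 20.0 cmH2O·s/L.
C = Vt/(Pplat − PEEP) = 450.0 / (11.5 − 4) = 450.0/7.5 = 60.0 mL/cmH2O.
τ = R × C = 20.0 × 0.06 L/cmH2O = 1.2 s.
Fraction remaining at end-expiration = e^(−Te/τ) = e^(−1.04/1.2) = 0.4204 → 42.04%.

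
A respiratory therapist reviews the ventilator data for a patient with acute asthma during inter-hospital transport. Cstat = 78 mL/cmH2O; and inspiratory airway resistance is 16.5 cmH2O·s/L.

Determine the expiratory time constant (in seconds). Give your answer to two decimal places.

1.29

τ = R × C = 16.5 × 78 mL/cmH2O = 16.5 × 0.078 L/cmH2O = 1.287 s.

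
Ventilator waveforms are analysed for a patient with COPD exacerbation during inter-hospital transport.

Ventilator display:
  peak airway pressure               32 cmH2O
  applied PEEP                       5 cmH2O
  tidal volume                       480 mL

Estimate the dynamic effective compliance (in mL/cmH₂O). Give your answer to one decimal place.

Dynamic compliance = Vt / (PIP − PEEP) = 480 / (32 − 5) = 480 / 27.0 = 17.778 mL/cmH2O.

17.8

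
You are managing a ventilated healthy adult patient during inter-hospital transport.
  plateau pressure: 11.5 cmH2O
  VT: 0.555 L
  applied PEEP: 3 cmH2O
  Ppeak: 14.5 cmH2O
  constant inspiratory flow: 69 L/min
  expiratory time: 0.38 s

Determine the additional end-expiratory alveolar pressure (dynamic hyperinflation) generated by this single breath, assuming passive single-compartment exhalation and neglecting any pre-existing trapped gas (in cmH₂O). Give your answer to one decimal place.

0.9

Flow: 69 L/min ÷ 60 = 1.15 L/s.
R = (PIP − Pplat)/V̇ = (14.5 − 11.5) / 1.15 = 3.0/1.15 = 2.609 cmH2O·s/L.
C = Vt/(Pplat − PEEP) = 555.0 / (11.5 − 3) = 555.0/8.5 = 65.294 mL/cmH2O.
τ = R × C = 2.609 × 0.06529 L/cmH2O = 0.1703 s.
Fraction remaining = e^(−Te/τ) = e^(−0.38/0.1703) = 0.1074; trapped volume = 555.0 × 0.1074 = 59.607 mL.
Additional alveolar pressure from trapping ≈ V_trapped / C = 59.607 / 65.294 = 0.9129 cmH2O.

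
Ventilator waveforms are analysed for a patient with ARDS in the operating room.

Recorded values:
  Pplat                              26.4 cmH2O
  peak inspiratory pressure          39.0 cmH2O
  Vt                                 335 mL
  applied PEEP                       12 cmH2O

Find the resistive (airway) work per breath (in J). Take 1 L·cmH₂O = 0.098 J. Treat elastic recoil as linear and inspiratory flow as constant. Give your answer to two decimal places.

With constant inspiratory flow the resistive pressure is constant at PIP − Pplat = 39.0 − 26.4 = 12.6 cmH2O, so resistive work = 12.6 × 0.335 = 4.221 L·cmH2O.
× 0.098 J/(L·cmH2O) → 0.4137 J.

0.41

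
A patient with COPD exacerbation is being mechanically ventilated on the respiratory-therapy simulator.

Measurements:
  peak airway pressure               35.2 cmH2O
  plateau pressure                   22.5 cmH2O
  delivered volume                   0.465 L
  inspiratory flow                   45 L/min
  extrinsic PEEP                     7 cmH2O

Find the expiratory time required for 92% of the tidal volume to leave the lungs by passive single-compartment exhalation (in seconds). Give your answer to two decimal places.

1.28

Flow: 45 L/min ÷ 60 = 0.75 L/s.
R = (PIP − Pplat)/V̇ = (35.2 − 22.5) / 0.75 = 12.7/0.75 = 16.933 cmH2O·s/L.
C = Vt/(Pplat − PEEP) = 465.0 / (22.5 − 7) = 465.0/15.5 = 30.0 mL/cmH2O.
τ = R × C = 16.933 × 0.03 L/cmH2O = 0.508 s.
t = −τ·ln(1 − 0.92) = −0.508·ln(0.08) = 1.283 s.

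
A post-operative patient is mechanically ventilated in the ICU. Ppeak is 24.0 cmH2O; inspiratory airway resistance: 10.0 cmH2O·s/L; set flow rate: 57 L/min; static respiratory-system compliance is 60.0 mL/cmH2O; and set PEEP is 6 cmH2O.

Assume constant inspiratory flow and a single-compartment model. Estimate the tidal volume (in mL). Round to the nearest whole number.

510

Flow: 57 L/min ÷ 60 = 0.95 L/s.
Equation of motion (constant flow): PIP = Vt/C + R·V̇ + PEEP.
Vt/C = PIP − R·V̇ − PEEP = 24.0 − 9.5 − 6 = 8.5 cmH2O.
Vt = C × 8.5 = 60.0 × 8.5 = 510.0 mL.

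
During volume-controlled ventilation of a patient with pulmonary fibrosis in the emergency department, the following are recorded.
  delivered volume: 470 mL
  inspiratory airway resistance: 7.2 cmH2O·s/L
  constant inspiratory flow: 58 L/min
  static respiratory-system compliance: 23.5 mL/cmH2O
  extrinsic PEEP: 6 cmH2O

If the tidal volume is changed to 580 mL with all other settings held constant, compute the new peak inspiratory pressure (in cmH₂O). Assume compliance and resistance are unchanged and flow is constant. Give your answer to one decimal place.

Flow: 58 L/min ÷ 60 = 0.9667 L/s.
PIP = Vt/C + R·V̇ + PEEP (constant-flow equation of motion).
Only the elastic term changes: ΔPIP = ΔVt / C = (580 − 470) / 23.5 = 4.681 cmH2O.
Original PIP = 470/23.5 + 7.2×0.9667 + 6 = 32.96 cmH2O; new PIP = 32.96 + (4.681) = 37.641 cmH2O.

37.6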